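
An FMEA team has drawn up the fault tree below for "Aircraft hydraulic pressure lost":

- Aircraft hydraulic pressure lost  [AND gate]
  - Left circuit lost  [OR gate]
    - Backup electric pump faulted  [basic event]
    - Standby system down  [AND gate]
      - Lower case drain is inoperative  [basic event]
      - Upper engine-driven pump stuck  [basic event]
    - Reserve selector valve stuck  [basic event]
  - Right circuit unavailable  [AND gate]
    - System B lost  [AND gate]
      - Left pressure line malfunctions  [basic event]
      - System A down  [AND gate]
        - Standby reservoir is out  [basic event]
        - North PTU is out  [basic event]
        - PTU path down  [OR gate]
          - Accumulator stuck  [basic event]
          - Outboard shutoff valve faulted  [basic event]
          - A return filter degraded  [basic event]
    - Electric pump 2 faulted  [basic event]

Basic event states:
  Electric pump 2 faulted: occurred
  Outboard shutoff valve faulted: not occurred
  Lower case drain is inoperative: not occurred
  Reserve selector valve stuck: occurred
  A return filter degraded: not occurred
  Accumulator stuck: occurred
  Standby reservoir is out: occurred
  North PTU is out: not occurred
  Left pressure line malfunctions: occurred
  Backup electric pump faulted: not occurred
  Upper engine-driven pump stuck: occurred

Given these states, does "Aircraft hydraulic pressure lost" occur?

Standby system down [AND]: Lower case drain is inoperative=not, Upper engine-driven pump stuck=occurs → not all inputs occur → does not occur.
Left circuit lost [OR]: Backup electric pump faulted=not, Standby system down=not, Reserve selector valve stuck=occurs → at least one input occurs → occurs.
PTU path down [OR]: Accumulator stuck=occurs, Outboard shutoff valve faulted=not, A return filter degraded=not → at least one input occurs → occurs.
System A down [AND]: Standby reservoir is out=occurs, North PTU is out=not, PTU path down=occurs → not all inputs occur → does not occur.
System B lost [AND]: Left pressure line malfunctions=occurs, System A down=not → not all inputs occur → does not occur.
Right circuit unavailable [AND]: System B lost=not, Electric pump 2 faulted=occurs → not all inputs occur → does not occur.
Aircraft hydraulic pressure lost [AND]: Left circuit lost=occurs, Right circuit unavailable=not → not all inputs occur → does not occur.

No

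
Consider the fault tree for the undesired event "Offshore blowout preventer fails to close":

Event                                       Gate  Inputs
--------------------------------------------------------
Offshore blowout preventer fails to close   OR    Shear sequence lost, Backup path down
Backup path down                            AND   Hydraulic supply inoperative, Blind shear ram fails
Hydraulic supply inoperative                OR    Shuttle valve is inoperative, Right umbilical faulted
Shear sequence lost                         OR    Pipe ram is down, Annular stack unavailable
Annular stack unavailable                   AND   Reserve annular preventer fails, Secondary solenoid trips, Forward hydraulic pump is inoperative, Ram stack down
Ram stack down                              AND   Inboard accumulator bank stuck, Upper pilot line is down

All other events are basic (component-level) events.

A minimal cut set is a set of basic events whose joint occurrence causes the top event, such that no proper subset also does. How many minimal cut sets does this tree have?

Ram stack down [AND]: one cut set from each child combined → 1 × 1 = 1 cut set(s).
Annular stack unavailable [AND]: one cut set from each child combined → 1 × 1 × 1 × 1 = 1 cut set(s).
Shear sequence lost [OR]: union of children's cut sets → 2 cut set(s).
Hydraulic supply inoperative [OR]: union of children's cut sets → 2 cut set(s).
Backup path down [AND]: one cut set from each child combined → 2 × 1 = 2 cut set(s).
Offshore blowout preventer fails to close [OR]: union of children's cut sets → 4 cut set(s).
Minimal cut sets: {Pipe ram is down}; {Forward hydraulic pump is inoperative, Inboard accumulator bank stuck, Reserve annular preventer fails, Secondary solenoid trips, Upper pilot line is down}; {Blind shear ram fails, Shuttle valve is inoperative}; {Blind shear ram fails, Right umbilical faulted}.

4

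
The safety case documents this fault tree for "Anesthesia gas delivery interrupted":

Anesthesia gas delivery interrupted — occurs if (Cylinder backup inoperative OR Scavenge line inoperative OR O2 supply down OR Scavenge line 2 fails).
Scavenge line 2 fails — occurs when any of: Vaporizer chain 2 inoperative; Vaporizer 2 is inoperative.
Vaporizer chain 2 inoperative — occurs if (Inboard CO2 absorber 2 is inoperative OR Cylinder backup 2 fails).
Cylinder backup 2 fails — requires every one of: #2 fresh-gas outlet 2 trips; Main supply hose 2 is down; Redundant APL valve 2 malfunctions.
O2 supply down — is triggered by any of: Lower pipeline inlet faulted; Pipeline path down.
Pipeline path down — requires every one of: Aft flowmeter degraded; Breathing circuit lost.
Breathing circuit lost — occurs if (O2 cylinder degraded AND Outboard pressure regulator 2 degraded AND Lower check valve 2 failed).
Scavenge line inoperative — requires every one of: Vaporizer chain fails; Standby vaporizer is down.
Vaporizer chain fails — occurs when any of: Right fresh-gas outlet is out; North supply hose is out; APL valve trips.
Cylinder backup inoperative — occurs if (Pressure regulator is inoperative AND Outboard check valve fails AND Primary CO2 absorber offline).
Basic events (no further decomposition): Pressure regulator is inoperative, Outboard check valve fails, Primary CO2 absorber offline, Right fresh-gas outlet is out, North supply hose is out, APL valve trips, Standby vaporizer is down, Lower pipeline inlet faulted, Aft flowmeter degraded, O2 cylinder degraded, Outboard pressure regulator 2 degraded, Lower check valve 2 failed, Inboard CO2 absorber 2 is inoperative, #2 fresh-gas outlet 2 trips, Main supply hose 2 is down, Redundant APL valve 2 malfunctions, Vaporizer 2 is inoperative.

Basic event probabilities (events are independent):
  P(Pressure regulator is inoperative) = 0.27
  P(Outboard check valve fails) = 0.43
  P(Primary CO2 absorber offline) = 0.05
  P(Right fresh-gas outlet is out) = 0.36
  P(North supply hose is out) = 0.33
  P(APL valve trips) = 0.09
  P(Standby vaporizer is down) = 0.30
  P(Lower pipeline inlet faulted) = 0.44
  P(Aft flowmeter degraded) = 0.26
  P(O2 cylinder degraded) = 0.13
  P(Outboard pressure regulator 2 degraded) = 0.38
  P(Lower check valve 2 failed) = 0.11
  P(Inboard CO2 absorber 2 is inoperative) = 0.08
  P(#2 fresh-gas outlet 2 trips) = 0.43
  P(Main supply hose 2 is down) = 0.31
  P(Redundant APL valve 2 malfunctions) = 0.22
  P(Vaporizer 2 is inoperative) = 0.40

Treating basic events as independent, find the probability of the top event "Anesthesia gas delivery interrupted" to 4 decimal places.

P(Cylinder backup inoperative) [AND] = 0.27 × 0.43 × 0.05 = 0.005805
P(Vaporizer chain fails) [OR] = 1 − (1−0.36) × (1−0.33) × (1−0.09) = 0.609792
P(Scavenge line inoperative) [AND] = 0.609792 × 0.30 = 0.182938
P(Breathing circuit lost) [AND] = 0.13 × 0.38 × 0.11 = 0.005434
P(Pipeline path down) [AND] = 0.26 × 0.005434 = 0.001413
P(O2 supply down) [OR] = 1 − (1−0.44) × (1−0.001413) = 0.440791
P(Cylinder backup 2 fails) [AND] = 0.43 × 0.31 × 0.22 = 0.029326
P(Vaporizer chain 2 inoperative) [OR] = 1 − (1−0.08) × (1−0.029326) = 0.106980
P(Scavenge line 2 fails) [OR] = 1 − (1−0.106980) × (1−0.40) = 0.464188
P(Anesthesia gas delivery interrupted) [OR] = 1 − (1−0.005805) × (1−0.182938) × (1−0.440791) × (1−0.464188) = 0.756604
Rounded to 4 decimal places: P(Anesthesia gas delivery interrupted) ≈ 0.7566.

0.7566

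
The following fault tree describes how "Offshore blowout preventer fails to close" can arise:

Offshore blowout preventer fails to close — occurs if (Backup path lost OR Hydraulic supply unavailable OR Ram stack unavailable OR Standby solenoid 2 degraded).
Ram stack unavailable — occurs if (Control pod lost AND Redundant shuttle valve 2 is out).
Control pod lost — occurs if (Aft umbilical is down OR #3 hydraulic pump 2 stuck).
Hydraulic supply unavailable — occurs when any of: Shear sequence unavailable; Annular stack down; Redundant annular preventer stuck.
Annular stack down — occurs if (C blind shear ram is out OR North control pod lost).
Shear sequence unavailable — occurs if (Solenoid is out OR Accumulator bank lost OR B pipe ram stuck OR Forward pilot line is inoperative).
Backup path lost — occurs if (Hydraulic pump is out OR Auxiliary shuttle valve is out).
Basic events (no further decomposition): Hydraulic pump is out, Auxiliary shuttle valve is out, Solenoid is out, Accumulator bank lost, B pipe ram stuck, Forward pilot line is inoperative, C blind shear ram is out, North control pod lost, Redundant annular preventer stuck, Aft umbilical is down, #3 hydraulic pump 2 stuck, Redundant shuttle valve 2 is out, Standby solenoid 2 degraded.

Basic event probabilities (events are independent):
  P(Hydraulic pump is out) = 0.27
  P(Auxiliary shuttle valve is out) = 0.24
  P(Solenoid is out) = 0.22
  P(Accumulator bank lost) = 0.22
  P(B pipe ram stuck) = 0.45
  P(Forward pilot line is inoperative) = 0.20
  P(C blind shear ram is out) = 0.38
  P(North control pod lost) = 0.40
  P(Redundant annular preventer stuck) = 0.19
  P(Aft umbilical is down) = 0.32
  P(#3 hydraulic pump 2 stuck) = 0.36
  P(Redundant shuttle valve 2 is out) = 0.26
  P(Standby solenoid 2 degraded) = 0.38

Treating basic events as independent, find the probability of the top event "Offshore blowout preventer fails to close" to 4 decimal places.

P(Backup path lost) [OR] = 1 − (1−0.27) × (1−0.24) = 0.445200
P(Shear sequence unavailable) [OR] = 1 − (1−0.22) × (1−0.22) × (1−0.45) × (1−0.20) = 0.732304
P(Annular stack down) [OR] = 1 − (1−0.38) × (1−0.40) = 0.628000
P(Hydraulic supply unavailable) [OR] = 1 − (1−0.732304) × (1−0.628000) × (1−0.19) = 0.919338
P(Control pod lost) [OR] = 1 − (1−0.32) × (1−0.36) = 0.564800
P(Ram stack unavailable) [AND] = 0.564800 × 0.26 = 0.146848
P(Offshore blowout preventer fails to close) [OR] = 1 − (1−0.445200) × (1−0.919338) × (1−0.146848) × (1−0.38) = 0.976329
Rounded to 4 decimal places: P(Offshore blowout preventer fails to close) ≈ 0.9763.

0.9763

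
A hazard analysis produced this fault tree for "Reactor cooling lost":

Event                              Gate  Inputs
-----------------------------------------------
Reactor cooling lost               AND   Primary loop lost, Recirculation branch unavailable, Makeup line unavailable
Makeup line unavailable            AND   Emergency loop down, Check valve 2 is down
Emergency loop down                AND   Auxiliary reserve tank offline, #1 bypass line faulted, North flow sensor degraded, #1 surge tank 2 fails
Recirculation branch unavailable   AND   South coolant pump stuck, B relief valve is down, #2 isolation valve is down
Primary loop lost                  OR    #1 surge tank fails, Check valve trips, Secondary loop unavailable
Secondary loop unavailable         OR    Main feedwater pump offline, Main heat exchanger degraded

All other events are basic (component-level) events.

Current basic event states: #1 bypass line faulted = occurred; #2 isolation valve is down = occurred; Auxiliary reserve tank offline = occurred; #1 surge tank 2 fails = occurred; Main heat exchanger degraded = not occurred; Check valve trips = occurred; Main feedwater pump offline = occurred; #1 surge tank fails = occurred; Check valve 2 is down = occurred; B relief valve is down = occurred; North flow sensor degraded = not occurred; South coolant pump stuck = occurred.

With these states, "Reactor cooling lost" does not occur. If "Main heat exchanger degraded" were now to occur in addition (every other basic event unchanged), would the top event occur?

Counterfactual: set "Main heat exchanger degraded" to occurred.
Secondary loop unavailable [OR]: Main feedwater pump offline=occurs, Main heat exchanger degraded=occurs → at least one input occurs → occurs.
Primary loop lost [OR]: #1 surge tank fails=occurs, Check valve trips=occurs, Secondary loop unavailable=occurs → at least one input occurs → occurs.
Recirculation branch unavailable [AND]: South coolant pump stuck=occurs, B relief valve is down=occurs, #2 isolation valve is down=occurs → all inputs occur → occurs.
Emergency loop down [AND]: Auxiliary reserve tank offline=occurs, #1 bypass line faulted=occurs, North flow sensor degraded=not, #1 surge tank 2 fails=occurs → not all inputs occur → does not occur.
Makeup line unavailable [AND]: Emergency loop down=not, Check valve 2 is down=occurs → not all inputs occur → does not occur.
Reactor cooling lost [AND]: Primary loop lost=occurs, Recirculation branch unavailable=occurs, Makeup line unavailable=not → not all inputs occur → does not occur.

No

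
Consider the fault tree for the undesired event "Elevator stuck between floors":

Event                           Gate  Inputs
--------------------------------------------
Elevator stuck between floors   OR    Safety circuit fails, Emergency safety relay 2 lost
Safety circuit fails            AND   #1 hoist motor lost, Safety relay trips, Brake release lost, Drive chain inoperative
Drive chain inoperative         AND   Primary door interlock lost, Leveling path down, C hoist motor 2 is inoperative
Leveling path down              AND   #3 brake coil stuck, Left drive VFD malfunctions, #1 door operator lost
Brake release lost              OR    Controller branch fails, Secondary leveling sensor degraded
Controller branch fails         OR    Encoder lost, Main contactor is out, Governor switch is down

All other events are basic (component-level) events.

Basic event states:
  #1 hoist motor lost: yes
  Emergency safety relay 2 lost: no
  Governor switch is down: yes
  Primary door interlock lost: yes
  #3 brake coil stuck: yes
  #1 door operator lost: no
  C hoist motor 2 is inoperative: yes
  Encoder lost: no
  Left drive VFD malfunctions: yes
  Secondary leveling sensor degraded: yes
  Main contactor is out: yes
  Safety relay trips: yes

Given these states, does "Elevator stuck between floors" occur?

Controller branch fails [OR]: Encoder lost=not, Main contactor is out=occurs, Governor switch is down=occurs → at least one input occurs → occurs.
Brake release lost [OR]: Controller branch fails=occurs, Secondary leveling sensor degraded=occurs → at least one input occurs → occurs.
Leveling path down [AND]: #3 brake coil stuck=occurs, Left drive VFD malfunctions=occurs, #1 door operator lost=not → not all inputs occur → does not occur.
Drive chain inoperative [AND]: Primary door interlock lost=occurs, Leveling path down=not, C hoist motor 2 is inoperative=occurs → not all inputs occur → does not occur.
Safety circuit fails [AND]: #1 hoist motor lost=occurs, Safety relay trips=occurs, Brake release lost=occurs, Drive chain inoperative=not → not all inputs occur → does not occur.
Elevator stuck between floors [OR]: Safety circuit fails=not, Emergency safety relay 2 lost=not → no input occurs → does not occur.

No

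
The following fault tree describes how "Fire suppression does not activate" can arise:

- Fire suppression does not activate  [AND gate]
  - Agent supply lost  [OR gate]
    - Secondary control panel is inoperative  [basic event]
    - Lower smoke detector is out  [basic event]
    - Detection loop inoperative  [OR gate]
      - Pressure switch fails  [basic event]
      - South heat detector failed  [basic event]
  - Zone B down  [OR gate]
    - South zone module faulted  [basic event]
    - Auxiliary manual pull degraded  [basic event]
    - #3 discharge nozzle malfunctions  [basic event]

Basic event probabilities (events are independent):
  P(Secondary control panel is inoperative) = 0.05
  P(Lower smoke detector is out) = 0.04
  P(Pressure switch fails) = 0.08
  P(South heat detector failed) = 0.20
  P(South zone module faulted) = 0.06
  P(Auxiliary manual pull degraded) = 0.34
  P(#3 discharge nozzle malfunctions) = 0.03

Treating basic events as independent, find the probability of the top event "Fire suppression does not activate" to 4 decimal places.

P(Detection loop inoperative) [OR] = 1 − (1−0.08) × (1−0.20) = 0.264000
P(Agent supply lost) [OR] = 1 − (1−0.05) × (1−0.04) × (1−0.264000) = 0.328768
P(Zone B down) [OR] = 1 − (1−0.06) × (1−0.34) × (1−0.03) = 0.398212
P(Fire suppression does not activate) [AND] = 0.328768 × 0.398212 = 0.130919
Rounded to 4 decimal places: P(Fire suppression does not activate) ≈ 0.1309.

0.1309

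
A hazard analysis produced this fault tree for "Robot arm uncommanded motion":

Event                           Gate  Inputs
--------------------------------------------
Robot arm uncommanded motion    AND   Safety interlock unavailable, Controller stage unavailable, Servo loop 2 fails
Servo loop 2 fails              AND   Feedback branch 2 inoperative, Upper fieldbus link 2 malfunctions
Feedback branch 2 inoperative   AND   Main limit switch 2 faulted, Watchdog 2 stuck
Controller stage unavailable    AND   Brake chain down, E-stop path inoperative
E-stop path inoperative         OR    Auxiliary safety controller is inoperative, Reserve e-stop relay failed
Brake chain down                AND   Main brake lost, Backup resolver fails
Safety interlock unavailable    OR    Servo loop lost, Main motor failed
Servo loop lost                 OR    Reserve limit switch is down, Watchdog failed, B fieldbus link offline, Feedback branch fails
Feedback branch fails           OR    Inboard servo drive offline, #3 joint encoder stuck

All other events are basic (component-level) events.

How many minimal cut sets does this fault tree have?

12

Feedback branch fails [OR]: union of children's cut sets → 2 cut set(s).
Servo loop lost [OR]: union of children's cut sets → 5 cut set(s).
Safety interlock unavailable [OR]: union of children's cut sets → 6 cut set(s).
Brake chain down [AND]: one cut set from each child combined → 1 × 1 = 1 cut set(s).
E-stop path inoperative [OR]: union of children's cut sets → 2 cut set(s).
Controller stage unavailable [AND]: one cut set from each child combined → 1 × 2 = 2 cut set(s).
Feedback branch 2 inoperative [AND]: one cut set from each child combined → 1 × 1 = 1 cut set(s).
Servo loop 2 fails [AND]: one cut set from each child combined → 1 × 1 = 1 cut set(s).
Robot arm uncommanded motion [AND]: one cut set from each child combined → 6 × 2 × 1 = 12 cut set(s).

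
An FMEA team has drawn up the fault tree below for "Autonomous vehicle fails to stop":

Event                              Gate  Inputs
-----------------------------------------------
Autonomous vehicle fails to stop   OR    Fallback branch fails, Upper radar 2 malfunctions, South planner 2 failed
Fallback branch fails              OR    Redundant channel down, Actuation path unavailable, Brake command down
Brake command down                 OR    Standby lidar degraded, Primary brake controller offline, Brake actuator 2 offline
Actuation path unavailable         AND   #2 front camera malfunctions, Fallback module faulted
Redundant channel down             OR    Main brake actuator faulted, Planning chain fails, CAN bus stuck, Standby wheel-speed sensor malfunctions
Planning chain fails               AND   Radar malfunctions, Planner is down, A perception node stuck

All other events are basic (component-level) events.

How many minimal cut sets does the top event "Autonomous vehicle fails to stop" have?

10

Planning chain fails [AND]: one cut set from each child combined → 1 × 1 × 1 = 1 cut set(s).
Redundant channel down [OR]: union of children's cut sets → 4 cut set(s).
Actuation path unavailable [AND]: one cut set from each child combined → 1 × 1 = 1 cut set(s).
Brake command down [OR]: union of children's cut sets → 3 cut set(s).
Fallback branch fails [OR]: union of children's cut sets → 8 cut set(s).
Autonomous vehicle fails to stop [OR]: union of children's cut sets → 10 cut set(s).
Minimal cut sets: {Main brake actuator faulted}; {A perception node stuck, Planner is down, Radar malfunctions}; {CAN bus stuck}; {Standby wheel-speed sensor malfunctions}; {#2 front camera malfunctions, Fallback module faulted}; {Standby lidar degraded}; {Primary brake controller offline}; {Brake actuator 2 offline}; {Upper radar 2 malfunctions}; {South planner 2 failed}.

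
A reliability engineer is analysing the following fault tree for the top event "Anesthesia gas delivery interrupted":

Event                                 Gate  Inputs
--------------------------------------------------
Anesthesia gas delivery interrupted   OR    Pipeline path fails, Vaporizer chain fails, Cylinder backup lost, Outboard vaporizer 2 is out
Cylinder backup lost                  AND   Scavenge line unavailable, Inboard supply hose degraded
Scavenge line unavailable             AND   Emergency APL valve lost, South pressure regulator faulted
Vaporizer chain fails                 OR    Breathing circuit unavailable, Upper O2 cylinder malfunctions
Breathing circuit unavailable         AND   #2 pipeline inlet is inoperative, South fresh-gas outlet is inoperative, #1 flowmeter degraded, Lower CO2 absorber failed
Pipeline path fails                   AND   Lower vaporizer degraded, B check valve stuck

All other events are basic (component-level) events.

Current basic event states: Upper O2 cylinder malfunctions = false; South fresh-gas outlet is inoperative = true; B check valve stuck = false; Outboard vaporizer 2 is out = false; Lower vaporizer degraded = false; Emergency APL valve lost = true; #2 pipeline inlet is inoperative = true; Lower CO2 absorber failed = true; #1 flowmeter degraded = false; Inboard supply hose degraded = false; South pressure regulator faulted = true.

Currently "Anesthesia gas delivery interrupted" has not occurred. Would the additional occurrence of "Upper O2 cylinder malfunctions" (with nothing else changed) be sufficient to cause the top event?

Counterfactual: set "Upper O2 cylinder malfunctions" to occurred.
Pipeline path fails [AND]: Lower vaporizer degraded=not, B check valve stuck=not → not all inputs occur → does not occur.
Breathing circuit unavailable [AND]: #2 pipeline inlet is inoperative=occurs, South fresh-gas outlet is inoperative=occurs, #1 flowmeter degraded=not, Lower CO2 absorber failed=occurs → not all inputs occur → does not occur.
Vaporizer chain fails [OR]: Breathing circuit unavailable=not, Upper O2 cylinder malfunctions=occurs → at least one input occurs → occurs.
Scavenge line unavailable [AND]: Emergency APL valve lost=occurs, South pressure regulator faulted=occurs → all inputs occur → occurs.
Cylinder backup lost [AND]: Scavenge line unavailable=occurs, Inboard supply hose degraded=not → not all inputs occur → does not occur.
Anesthesia gas delivery interrupted [OR]: Pipeline path fails=not, Vaporizer chain fails=occurs, Cylinder backup lost=not, Outboard vaporizer 2 is out=not → at least one input occurs → occurs.

Yes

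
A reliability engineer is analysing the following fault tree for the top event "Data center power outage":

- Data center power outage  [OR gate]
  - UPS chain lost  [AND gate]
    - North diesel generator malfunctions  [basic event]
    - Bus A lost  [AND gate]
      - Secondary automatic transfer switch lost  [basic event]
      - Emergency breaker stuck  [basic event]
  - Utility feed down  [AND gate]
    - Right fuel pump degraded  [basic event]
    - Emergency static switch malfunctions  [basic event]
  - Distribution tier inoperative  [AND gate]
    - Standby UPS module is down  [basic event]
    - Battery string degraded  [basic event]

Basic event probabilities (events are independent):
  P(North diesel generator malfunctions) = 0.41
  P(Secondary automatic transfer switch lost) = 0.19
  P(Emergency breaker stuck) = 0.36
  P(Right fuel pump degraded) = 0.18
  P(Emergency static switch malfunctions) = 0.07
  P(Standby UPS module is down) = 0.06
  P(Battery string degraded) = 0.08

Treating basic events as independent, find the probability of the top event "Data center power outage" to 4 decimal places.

0.0449

P(Bus A lost) [AND] = 0.19 × 0.36 = 0.068400
P(UPS chain lost) [AND] = 0.41 × 0.068400 = 0.028044
P(Utility feed down) [AND] = 0.18 × 0.07 = 0.012600
P(Distribution tier inoperative) [AND] = 0.06 × 0.08 = 0.004800
P(Data center power outage) [OR] = 1 − (1−0.028044) × (1−0.012600) × (1−0.004800) = 0.044897
Rounded to 4 decimal places: P(Data center power outage) ≈ 0.0449.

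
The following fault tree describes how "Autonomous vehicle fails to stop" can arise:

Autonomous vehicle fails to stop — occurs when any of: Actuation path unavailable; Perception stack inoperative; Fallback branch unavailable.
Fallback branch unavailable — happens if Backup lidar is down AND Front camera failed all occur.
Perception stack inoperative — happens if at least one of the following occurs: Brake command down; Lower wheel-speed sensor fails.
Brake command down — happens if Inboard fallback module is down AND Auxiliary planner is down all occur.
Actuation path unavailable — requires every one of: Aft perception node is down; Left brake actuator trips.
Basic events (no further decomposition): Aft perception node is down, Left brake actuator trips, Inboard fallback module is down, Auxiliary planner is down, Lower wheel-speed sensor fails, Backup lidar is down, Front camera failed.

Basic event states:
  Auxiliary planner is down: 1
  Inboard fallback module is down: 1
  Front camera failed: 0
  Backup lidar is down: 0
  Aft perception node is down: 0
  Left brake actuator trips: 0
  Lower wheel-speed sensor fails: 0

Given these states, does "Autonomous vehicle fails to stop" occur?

Yes

Actuation path unavailable [AND]: Aft perception node is down=not, Left brake actuator trips=not → not all inputs occur → does not occur.
Brake command down [AND]: Inboard fallback module is down=occurs, Auxiliary planner is down=occurs → all inputs occur → occurs.
Perception stack inoperative [OR]: Brake command down=occurs, Lower wheel-speed sensor fails=not → at least one input occurs → occurs.
Fallback branch unavailable [AND]: Backup lidar is down=not, Front camera failed=not → not all inputs occur → does not occur.
Autonomous vehicle fails to stop [OR]: Actuation path unavailable=not, Perception stack inoperative=occurs, Fallback branch unavailable=not → at least one input occurs → occurs.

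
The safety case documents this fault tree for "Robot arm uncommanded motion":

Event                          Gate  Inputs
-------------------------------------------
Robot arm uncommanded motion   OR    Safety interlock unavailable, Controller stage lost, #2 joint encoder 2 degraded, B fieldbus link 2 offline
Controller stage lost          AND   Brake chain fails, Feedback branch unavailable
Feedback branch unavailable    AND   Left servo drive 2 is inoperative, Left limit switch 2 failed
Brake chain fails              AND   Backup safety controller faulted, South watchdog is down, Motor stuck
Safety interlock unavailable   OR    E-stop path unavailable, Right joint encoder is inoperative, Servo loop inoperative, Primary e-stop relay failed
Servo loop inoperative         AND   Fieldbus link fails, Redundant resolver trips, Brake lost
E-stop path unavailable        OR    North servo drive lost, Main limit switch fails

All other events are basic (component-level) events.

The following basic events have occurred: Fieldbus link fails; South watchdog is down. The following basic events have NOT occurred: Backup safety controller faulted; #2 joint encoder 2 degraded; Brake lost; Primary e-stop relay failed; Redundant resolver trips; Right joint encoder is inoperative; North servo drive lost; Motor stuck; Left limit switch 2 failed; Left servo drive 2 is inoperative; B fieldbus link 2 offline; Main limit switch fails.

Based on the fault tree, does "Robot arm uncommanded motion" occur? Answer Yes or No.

E-stop path unavailable [OR]: North servo drive lost=not, Main limit switch fails=not → no input occurs → does not occur.
Servo loop inoperative [AND]: Fieldbus link fails=occurs, Redundant resolver trips=not, Brake lost=not → not all inputs occur → does not occur.
Safety interlock unavailable [OR]: E-stop path unavailable=not, Right joint encoder is inoperative=not, Servo loop inoperative=not, Primary e-stop relay failed=not → no input occurs → does not occur.
Brake chain fails [AND]: Backup safety controller faulted=not, South watchdog is down=occurs, Motor stuck=not → not all inputs occur → does not occur.
Feedback branch unavailable [AND]: Left servo drive 2 is inoperative=not, Left limit switch 2 failed=not → not all inputs occur → does not occur.
Controller stage lost [AND]: Brake chain fails=not, Feedback branch unavailable=not → not all inputs occur → does not occur.
Robot arm uncommanded motion [OR]: Safety interlock unavailable=not, Controller stage lost=not, #2 joint encoder 2 degraded=not, B fieldbus link 2 offline=not → no input occurs → does not occur.

No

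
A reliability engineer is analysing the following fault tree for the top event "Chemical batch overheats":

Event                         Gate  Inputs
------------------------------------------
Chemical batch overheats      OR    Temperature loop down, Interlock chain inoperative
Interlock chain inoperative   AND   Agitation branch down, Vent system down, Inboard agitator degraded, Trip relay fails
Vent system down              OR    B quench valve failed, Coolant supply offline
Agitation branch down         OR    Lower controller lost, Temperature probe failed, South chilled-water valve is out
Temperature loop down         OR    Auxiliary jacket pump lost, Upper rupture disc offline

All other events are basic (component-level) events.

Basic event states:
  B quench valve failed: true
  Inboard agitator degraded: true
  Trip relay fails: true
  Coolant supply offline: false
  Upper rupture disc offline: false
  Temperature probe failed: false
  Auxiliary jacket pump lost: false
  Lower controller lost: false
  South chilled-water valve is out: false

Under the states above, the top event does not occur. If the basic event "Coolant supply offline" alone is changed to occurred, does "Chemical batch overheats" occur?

No

Counterfactual: set "Coolant supply offline" to occurred.
Temperature loop down [OR]: Auxiliary jacket pump lost=not, Upper rupture disc offline=not → no input occurs → does not occur.
Agitation branch down [OR]: Lower controller lost=not, Temperature probe failed=not, South chilled-water valve is out=not → no input occurs → does not occur.
Vent system down [OR]: B quench valve failed=occurs, Coolant supply offline=occurs → at least one input occurs → occurs.
Interlock chain inoperative [AND]: Agitation branch down=not, Vent system down=occurs, Inboard agitator degraded=occurs, Trip relay fails=occurs → not all inputs occur → does not occur.
Chemical batch overheats [OR]: Temperature loop down=not, Interlock chain inoperative=not → no input occurs → does not occur.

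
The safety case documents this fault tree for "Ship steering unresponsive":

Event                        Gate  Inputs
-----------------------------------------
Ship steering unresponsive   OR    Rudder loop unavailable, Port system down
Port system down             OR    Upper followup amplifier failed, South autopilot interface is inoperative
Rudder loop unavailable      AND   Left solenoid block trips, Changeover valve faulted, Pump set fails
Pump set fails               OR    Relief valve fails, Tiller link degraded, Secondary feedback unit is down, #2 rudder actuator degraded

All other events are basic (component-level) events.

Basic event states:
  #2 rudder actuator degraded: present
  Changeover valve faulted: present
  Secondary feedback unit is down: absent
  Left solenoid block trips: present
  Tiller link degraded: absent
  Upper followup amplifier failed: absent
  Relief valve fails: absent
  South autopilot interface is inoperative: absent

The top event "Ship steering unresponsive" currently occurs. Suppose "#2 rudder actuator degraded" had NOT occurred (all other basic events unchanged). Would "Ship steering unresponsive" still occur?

Counterfactual: set "#2 rudder actuator degraded" to not occurred.
Pump set fails [OR]: Relief valve fails=not, Tiller link degraded=not, Secondary feedback unit is down=not, #2 rudder actuator degraded=not → no input occurs → does not occur.
Rudder loop unavailable [AND]: Left solenoid block trips=occurs, Changeover valve faulted=occurs, Pump set fails=not → not all inputs occur → does not occur.
Port system down [OR]: Upper followup amplifier failed=not, South autopilot interface is inoperative=not → no input occurs → does not occur.
Ship steering unresponsive [OR]: Rudder loop unavailable=not, Port system down=not → no input occurs → does not occur.

No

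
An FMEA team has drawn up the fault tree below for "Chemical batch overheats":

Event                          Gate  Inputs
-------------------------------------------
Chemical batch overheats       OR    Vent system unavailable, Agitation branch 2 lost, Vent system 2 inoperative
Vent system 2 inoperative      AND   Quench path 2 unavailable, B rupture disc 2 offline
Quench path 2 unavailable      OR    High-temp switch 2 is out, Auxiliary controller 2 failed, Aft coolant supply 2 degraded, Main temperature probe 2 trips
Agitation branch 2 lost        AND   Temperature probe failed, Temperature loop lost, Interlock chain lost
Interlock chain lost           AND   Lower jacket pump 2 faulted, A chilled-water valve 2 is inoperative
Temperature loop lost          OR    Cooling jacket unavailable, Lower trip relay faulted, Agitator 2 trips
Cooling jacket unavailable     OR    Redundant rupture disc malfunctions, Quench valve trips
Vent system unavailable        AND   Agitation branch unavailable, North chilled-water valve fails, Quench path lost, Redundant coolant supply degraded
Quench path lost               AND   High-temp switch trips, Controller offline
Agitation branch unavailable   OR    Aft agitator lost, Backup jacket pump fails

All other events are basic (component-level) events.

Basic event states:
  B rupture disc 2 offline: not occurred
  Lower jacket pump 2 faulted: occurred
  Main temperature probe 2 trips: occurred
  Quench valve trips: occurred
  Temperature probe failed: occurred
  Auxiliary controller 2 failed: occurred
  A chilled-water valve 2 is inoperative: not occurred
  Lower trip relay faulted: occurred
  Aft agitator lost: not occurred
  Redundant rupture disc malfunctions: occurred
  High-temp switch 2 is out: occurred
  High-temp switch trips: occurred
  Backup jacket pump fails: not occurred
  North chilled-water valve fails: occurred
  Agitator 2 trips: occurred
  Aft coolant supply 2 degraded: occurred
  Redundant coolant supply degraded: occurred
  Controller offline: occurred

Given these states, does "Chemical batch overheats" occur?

Agitation branch unavailable [OR]: Aft agitator lost=not, Backup jacket pump fails=not → no input occurs → does not occur.
Quench path lost [AND]: High-temp switch trips=occurs, Controller offline=occurs → all inputs occur → occurs.
Vent system unavailable [AND]: Agitation branch unavailable=not, North chilled-water valve fails=occurs, Quench path lost=occurs, Redundant coolant supply degraded=occurs → not all inputs occur → does not occur.
Cooling jacket unavailable [OR]: Redundant rupture disc malfunctions=occurs, Quench valve trips=occurs → at least one input occurs → occurs.
Temperature loop lost [OR]: Cooling jacket unavailable=occurs, Lower trip relay faulted=occurs, Agitator 2 trips=occurs → at least one input occurs → occurs.
Interlock chain lost [AND]: Lower jacket pump 2 faulted=occurs, A chilled-water valve 2 is inoperative=not → not all inputs occur → does not occur.
Agitation branch 2 lost [AND]: Temperature probe failed=occurs, Temperature loop lost=occurs, Interlock chain lost=not → not all inputs occur → does not occur.
Quench path 2 unavailable [OR]: High-temp switch 2 is out=occurs, Auxiliary controller 2 failed=occurs, Aft coolant supply 2 degraded=occurs, Main temperature probe 2 trips=occurs → at least one input occurs → occurs.
Vent system 2 inoperative [AND]: Quench path 2 unavailable=occurs, B rupture disc 2 offline=not → not all inputs occur → does not occur.
Chemical batch overheats [OR]: Vent system unavailable=not, Agitation branch 2 lost=not, Vent system 2 inoperative=not → no input occurs → does not occur.

No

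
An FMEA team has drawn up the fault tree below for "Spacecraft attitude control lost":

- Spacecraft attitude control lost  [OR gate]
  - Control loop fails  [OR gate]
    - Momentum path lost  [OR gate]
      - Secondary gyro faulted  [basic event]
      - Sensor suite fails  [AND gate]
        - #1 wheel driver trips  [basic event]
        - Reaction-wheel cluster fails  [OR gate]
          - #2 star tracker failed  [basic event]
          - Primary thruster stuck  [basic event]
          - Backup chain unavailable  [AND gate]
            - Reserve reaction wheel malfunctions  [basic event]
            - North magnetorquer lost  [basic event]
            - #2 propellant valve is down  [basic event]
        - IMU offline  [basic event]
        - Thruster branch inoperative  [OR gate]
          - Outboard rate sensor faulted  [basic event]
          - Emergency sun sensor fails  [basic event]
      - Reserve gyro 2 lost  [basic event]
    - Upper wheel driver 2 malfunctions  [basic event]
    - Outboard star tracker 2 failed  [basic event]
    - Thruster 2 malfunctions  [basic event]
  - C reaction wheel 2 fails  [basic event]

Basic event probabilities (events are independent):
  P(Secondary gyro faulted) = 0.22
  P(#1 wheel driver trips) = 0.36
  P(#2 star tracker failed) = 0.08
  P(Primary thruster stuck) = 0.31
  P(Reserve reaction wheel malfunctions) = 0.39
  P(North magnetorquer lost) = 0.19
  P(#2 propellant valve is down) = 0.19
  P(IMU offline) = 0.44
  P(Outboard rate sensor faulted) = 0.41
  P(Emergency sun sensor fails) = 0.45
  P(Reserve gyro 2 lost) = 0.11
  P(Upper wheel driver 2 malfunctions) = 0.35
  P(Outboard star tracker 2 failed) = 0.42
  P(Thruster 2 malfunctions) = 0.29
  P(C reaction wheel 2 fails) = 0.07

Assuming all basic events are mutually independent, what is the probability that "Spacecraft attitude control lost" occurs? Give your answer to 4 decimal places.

0.8341

P(Backup chain unavailable) [AND] = 0.39 × 0.19 × 0.19 = 0.014079
P(Reaction-wheel cluster fails) [OR] = 1 − (1−0.08) × (1−0.31) × (1−0.014079) = 0.374137
P(Thruster branch inoperative) [OR] = 1 − (1−0.41) × (1−0.45) = 0.675500
P(Sensor suite fails) [AND] = 0.36 × 0.374137 × 0.44 × 0.675500 = 0.040032
P(Momentum path lost) [OR] = 1 − (1−0.22) × (1−0.040032) × (1−0.11) = 0.333590
P(Control loop fails) [OR] = 1 − (1−0.333590) × (1−0.35) × (1−0.42) × (1−0.29) = 0.821622
P(Spacecraft attitude control lost) [OR] = 1 − (1−0.821622) × (1−0.07) = 0.834108
Rounded to 4 decimal places: P(Spacecraft attitude control lost) ≈ 0.8341.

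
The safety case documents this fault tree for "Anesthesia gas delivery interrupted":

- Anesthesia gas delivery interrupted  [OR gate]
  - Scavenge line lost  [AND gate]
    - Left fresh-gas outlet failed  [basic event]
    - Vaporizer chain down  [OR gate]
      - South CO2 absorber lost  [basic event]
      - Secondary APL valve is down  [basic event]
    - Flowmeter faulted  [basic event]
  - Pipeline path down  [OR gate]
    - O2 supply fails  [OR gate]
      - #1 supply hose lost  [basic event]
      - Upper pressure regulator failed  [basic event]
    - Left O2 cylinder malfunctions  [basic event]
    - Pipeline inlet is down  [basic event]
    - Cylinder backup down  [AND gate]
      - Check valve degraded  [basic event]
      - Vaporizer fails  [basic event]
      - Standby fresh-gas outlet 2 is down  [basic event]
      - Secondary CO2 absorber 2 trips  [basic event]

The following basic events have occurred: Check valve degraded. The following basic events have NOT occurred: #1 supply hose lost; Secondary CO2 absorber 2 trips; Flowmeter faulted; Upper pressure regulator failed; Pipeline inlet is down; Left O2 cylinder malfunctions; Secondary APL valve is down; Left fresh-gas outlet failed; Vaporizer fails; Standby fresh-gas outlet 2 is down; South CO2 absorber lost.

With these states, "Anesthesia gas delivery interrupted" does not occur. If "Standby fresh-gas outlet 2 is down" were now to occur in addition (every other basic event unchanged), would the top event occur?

Counterfactual: set "Standby fresh-gas outlet 2 is down" to occurred.
Vaporizer chain down [OR]: South CO2 absorber lost=not, Secondary APL valve is down=not → no input occurs → does not occur.
Scavenge line lost [AND]: Left fresh-gas outlet failed=not, Vaporizer chain down=not, Flowmeter faulted=not → not all inputs occur → does not occur.
O2 supply fails [OR]: #1 supply hose lost=not, Upper pressure regulator failed=not → no input occurs → does not occur.
Cylinder backup down [AND]: Check valve degraded=occurs, Vaporizer fails=not, Standby fresh-gas outlet 2 is down=occurs, Secondary CO2 absorber 2 trips=not → not all inputs occur → does not occur.
Pipeline path down [OR]: O2 supply fails=not, Left O2 cylinder malfunctions=not, Pipeline inlet is down=not, Cylinder backup down=not → no input occurs → does not occur.
Anesthesia gas delivery interrupted [OR]: Scavenge line lost=not, Pipeline path down=not → no input occurs → does not occur.

No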